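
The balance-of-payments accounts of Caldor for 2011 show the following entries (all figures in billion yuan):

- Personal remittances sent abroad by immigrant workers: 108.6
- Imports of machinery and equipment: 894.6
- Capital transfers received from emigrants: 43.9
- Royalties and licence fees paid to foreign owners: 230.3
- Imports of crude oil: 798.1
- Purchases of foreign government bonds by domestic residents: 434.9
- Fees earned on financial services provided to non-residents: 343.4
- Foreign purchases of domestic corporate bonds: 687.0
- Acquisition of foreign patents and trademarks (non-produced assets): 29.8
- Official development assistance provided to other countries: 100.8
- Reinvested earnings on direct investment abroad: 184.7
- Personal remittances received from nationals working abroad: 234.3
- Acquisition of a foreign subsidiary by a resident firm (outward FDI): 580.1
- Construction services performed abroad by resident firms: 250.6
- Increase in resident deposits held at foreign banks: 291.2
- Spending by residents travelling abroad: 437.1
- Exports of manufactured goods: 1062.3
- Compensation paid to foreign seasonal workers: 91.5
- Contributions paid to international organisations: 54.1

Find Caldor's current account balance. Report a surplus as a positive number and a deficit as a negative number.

-639.8

Goods: -798.1 + 1062.3 - 894.6 = -630.4
Services: 343.4 - 437.1 + 250.6 - 230.3 = -73.4
Primary income: -91.5 + 184.7 = 93.2
Secondary income: -100.8 - 108.6 + 234.3 - 54.1 = -29.2
Current account = (-630.4) + (-73.4) + 93.2 + (-29.2) = -639.8
(Excluded from the current account — capital account: capital transfers received from emigrants 43.9, acquisition of foreign patents and trademarks (non-produced assets) 29.8; financial account: purchases of foreign government bonds by domestic residents 434.9, foreign purchases of domestic corporate bonds 687.0, acquisition of a foreign subsidiary by a resident firm (outward FDI) 580.1, increase in resident deposits held at foreign banks 291.2.)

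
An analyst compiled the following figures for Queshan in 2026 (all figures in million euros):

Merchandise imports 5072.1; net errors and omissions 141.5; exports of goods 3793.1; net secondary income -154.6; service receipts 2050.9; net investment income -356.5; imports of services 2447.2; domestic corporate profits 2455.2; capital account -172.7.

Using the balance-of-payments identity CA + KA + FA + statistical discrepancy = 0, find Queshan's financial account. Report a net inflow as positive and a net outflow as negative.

2217.6

Goods balance = 3793.1 - 5072.1 = -1279.0
Services balance = 2050.9 - 2447.2 = -396.3
Trade balance (goods + services) = -1279.0 + (-396.3) = -1675.3
Net primary income = -356.5
Net secondary income = -154.6
Current account = -1675.3 + (-356.5) + (-154.6) = -2186.4
Financial account = -(-2186.4 + (-172.7) + 141.5) = 2217.6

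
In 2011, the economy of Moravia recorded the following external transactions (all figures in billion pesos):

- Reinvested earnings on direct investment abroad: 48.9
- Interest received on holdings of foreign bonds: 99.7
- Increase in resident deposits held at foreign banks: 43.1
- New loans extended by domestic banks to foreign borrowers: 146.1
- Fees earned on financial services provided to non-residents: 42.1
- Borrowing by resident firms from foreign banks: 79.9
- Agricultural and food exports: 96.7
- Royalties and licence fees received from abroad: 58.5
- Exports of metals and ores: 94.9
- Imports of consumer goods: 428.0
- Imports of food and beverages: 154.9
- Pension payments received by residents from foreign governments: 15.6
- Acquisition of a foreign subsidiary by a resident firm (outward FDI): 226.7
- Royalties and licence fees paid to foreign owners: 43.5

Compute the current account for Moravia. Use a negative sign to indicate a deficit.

Goods: 94.9 - 428.0 + 96.7 - 154.9 = -391.3
Services: 58.5 - 43.5 + 42.1 = 57.1
Primary income: 99.7 + 48.9 = 148.6
Secondary income: 15.6
Current account = (-391.3) + 57.1 + 148.6 + 15.6 = -170.0
(Excluded from the current account — financial account: increase in resident deposits held at foreign banks 43.1, new loans extended by domestic banks to foreign borrowers 146.1, borrowing by resident firms from foreign banks 79.9, acquisition of a foreign subsidiary by a resident firm (outward FDI) 226.7.)

-170.0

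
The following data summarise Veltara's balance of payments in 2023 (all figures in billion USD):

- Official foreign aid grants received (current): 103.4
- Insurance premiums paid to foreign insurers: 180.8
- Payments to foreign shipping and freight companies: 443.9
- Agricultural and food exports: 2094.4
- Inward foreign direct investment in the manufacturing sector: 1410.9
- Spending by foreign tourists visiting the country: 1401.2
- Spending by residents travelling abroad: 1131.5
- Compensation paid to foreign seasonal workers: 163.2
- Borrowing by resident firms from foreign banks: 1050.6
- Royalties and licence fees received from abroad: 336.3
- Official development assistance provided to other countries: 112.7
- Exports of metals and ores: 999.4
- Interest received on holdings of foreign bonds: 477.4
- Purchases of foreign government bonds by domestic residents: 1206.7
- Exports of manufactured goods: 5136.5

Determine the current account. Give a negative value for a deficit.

8516.5

Goods: 999.4 + 5136.5 + 2094.4 = 8230.3
Services: -180.8 + 336.3 - 443.9 - 1131.5 + 1401.2 = -18.7
Primary income: 477.4 - 163.2 = 314.2
Secondary income: 103.4 - 112.7 = -9.3
Current account = 8230.3 + (-18.7) + 314.2 + (-9.3) = 8516.5
(Excluded from the current account — financial account: inward foreign direct investment in the manufacturing sector 1410.9, borrowing by resident firms from foreign banks 1050.6, purchases of foreign government bonds by domestic residents 1206.7.)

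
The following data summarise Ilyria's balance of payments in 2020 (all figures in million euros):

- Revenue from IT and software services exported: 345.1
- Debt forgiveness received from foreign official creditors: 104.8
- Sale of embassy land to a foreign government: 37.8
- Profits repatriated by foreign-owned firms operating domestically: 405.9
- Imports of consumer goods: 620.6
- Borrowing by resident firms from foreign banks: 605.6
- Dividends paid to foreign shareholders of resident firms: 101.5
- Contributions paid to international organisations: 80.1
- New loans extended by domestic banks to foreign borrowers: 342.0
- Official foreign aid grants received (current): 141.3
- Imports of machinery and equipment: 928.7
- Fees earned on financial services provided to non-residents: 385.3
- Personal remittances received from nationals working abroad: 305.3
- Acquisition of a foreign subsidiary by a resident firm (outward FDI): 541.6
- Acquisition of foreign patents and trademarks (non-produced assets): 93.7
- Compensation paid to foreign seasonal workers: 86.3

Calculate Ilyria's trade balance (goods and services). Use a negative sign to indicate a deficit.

Goods: -928.7 - 620.6 = -1549.3
Services: 345.1 + 385.3 = 730.4
Trade balance = -1549.3 + 730.4 = -818.9
(Excluded from the trade balance — capital account: debt forgiveness received from foreign official creditors 104.8, sale of embassy land to a foreign government 37.8, acquisition of foreign patents and trademarks (non-produced assets) 93.7; primary income: profits repatriated by foreign-owned firms operating domestically 405.9, dividends paid to foreign shareholders of resident firms 101.5, compensation paid to foreign seasonal workers 86.3; financial account: borrowing by resident firms from foreign banks 605.6, new loans extended by domestic banks to foreign borrowers 342.0, acquisition of a foreign subsidiary by a resident firm (outward FDI) 541.6; secondary income: contributions paid to international organisations 80.1, official foreign aid grants received (current) 141.3, personal remittances received from nationals working abroad 305.3.)

-818.9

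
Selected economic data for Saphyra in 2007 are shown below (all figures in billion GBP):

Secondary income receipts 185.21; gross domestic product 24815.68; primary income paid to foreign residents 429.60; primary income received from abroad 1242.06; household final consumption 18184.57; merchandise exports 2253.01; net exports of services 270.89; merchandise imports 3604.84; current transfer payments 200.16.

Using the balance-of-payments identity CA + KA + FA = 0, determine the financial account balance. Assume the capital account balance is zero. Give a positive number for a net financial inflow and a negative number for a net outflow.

Goods balance = 2253.01 - 3604.84 = -1351.83
Services balance = 270.89
Trade balance (goods + services) = -1351.83 + 270.89 = -1080.94
Net primary income = 1242.06 - 429.60 = 812.46
Net secondary income = 185.21 - 200.16 = -14.95
Current account = -1080.94 + 812.46 + (-14.95) = -283.43
Financial account = -(-283.43) = 283.43

283.43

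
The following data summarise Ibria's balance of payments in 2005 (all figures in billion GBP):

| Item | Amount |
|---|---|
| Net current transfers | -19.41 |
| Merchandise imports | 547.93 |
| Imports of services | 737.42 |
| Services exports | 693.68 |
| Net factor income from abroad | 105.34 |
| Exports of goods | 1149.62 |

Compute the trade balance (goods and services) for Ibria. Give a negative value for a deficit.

557.95

Goods balance = 1149.62 - 547.93 = 601.69
Services balance = 693.68 - 737.42 = -43.74
Trade balance (goods + services) = 601.69 + (-43.74) = 557.95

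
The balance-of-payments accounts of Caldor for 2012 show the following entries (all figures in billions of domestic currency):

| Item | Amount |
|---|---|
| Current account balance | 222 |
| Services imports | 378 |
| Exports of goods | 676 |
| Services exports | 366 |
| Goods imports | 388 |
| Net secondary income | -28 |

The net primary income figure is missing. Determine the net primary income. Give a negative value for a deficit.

Current account = goods balance + services balance + net primary income + net secondary income
Sum of the known components = 248
Net primary income = CA - (known components) = 222 - 248 = -26

-26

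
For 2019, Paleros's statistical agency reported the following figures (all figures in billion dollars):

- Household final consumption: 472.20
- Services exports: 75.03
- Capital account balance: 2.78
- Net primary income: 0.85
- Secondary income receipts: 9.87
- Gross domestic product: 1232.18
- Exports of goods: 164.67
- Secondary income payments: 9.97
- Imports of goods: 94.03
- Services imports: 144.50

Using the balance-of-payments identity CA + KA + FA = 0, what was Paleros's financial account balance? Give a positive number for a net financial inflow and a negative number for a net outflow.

Goods balance = 164.67 - 94.03 = 70.64
Services balance = 75.03 - 144.50 = -69.47
Trade balance (goods + services) = 70.64 + (-69.47) = 1.17
Net primary income = 0.85
Net secondary income = 9.87 - 9.97 = -0.10
Current account = 1.17 + 0.85 + (-0.10) = 1.92
Financial account = -(1.92 + 2.78) = -4.70

-4.70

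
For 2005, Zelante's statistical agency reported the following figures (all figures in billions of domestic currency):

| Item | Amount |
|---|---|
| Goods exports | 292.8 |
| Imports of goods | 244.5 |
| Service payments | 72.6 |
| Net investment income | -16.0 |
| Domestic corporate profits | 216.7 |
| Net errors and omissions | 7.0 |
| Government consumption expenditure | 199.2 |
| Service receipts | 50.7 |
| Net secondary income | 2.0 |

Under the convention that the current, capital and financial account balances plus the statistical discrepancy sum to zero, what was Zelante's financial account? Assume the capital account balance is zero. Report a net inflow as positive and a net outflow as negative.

-19.4

Goods balance = 292.8 - 244.5 = 48.3
Services balance = 50.7 - 72.6 = -21.9
Trade balance (goods + services) = 48.3 + (-21.9) = 26.4
Net primary income = -16.0
Net secondary income = 2.0
Current account = 26.4 + (-16.0) + 2.0 = 12.4
Financial account = -(12.4 + 7.0) = -19.4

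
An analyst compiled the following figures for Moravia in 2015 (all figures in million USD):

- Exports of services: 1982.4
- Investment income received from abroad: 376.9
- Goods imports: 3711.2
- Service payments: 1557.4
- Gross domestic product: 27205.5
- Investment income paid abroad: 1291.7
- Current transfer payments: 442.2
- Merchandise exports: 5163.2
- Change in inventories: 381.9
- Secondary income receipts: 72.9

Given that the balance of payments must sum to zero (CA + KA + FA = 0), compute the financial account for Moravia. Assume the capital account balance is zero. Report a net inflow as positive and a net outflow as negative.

Goods balance = 5163.2 - 3711.2 = 1452.0
Services balance = 1982.4 - 1557.4 = 425.0
Trade balance (goods + services) = 1452.0 + 425.0 = 1877.0
Net primary income = 376.9 - 1291.7 = -914.8
Net secondary income = 72.9 - 442.2 = -369.3
Current account = 1877.0 + (-914.8) + (-369.3) = 592.9
Financial account = -(592.9) = -592.9

-592.9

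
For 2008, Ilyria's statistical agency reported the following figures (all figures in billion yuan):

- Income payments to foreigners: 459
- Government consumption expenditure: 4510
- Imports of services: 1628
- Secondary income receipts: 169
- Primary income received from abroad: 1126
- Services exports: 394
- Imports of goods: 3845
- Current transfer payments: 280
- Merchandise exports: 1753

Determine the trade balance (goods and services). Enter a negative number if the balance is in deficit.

-3326

Goods balance = 1753 - 3845 = -2092
Services balance = 394 - 1628 = -1234
Trade balance (goods + services) = -2092 + (-1234) = -3326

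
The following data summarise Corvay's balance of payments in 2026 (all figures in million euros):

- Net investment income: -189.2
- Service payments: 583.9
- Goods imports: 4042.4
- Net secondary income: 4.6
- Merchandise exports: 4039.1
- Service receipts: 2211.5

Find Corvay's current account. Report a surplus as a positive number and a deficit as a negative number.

1439.7

Goods balance = 4039.1 - 4042.4 = -3.3
Services balance = 2211.5 - 583.9 = 1627.6
Trade balance (goods + services) = -3.3 + 1627.6 = 1624.3
Net primary income = -189.2
Net secondary income = 4.6
Current account = 1624.3 + (-189.2) + 4.6 = 1439.7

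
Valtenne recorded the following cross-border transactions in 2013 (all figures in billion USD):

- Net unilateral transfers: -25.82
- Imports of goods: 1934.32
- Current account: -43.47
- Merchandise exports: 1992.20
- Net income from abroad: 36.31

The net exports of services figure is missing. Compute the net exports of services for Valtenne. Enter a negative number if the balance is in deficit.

-111.84

Current account = goods balance + services balance + net primary income + net secondary income
Sum of the known components = 68.37
Net exports of services = CA - (known components) = -43.47 - 68.37 = -111.84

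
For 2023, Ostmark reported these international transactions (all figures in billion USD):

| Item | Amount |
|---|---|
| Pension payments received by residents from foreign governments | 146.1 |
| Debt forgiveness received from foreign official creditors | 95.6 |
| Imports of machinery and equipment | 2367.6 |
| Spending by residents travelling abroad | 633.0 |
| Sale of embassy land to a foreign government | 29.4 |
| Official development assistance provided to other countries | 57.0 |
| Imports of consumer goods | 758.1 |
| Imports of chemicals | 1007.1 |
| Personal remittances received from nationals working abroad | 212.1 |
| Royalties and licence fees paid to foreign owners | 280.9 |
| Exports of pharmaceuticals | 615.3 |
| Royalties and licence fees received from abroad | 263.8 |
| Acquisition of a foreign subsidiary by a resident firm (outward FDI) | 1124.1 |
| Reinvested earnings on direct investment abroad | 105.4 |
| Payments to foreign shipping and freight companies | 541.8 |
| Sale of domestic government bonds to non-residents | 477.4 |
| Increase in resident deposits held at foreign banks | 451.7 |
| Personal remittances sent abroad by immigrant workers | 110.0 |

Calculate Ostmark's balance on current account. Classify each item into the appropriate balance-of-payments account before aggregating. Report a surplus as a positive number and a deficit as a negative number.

-4412.8

Goods: -2367.6 + 615.3 - 758.1 - 1007.1 = -3517.5
Services: -541.8 - 280.9 + 263.8 - 633.0 = -1191.9
Primary income: 105.4
Secondary income: 146.1 + 212.1 - 57.0 - 110.0 = 191.2
Current account = (-3517.5) + (-1191.9) + 105.4 + 191.2 = -4412.8
(Excluded from the current account — capital account: debt forgiveness received from foreign official creditors 95.6, sale of embassy land to a foreign government 29.4; financial account: acquisition of a foreign subsidiary by a resident firm (outward FDI) 1124.1, sale of domestic government bonds to non-residents 477.4, increase in resident deposits held at foreign banks 451.7.)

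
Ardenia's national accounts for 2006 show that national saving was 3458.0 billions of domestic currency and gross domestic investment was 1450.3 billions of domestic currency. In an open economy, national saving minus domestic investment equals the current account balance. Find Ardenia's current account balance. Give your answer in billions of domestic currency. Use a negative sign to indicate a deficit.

2007.7

CA = S - I = 3458.0 - 1450.3 = 2007.7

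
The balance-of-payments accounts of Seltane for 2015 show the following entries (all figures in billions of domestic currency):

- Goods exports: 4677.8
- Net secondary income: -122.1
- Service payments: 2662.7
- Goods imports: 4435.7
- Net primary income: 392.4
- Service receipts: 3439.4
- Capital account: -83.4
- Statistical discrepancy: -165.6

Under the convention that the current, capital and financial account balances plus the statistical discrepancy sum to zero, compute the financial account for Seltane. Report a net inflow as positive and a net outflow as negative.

-1040.1

Goods balance = 4677.8 - 4435.7 = 242.1
Services balance = 3439.4 - 2662.7 = 776.7
Trade balance (goods + services) = 242.1 + 776.7 = 1018.8
Net primary income = 392.4
Net secondary income = -122.1
Current account = 1018.8 + 392.4 + (-122.1) = 1289.1
Financial account = -(1289.1 + (-83.4) + (-165.6)) = -1040.1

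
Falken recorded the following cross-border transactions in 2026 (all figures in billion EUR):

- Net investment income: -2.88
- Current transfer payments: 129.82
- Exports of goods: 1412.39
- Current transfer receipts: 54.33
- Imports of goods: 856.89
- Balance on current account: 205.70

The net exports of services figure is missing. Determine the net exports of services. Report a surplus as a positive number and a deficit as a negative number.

-271.43

Current account = goods balance + services balance + net primary income + net secondary income
Sum of the known components = 477.13
Net exports of services = CA - (known components) = 205.70 - 477.13 = -271.43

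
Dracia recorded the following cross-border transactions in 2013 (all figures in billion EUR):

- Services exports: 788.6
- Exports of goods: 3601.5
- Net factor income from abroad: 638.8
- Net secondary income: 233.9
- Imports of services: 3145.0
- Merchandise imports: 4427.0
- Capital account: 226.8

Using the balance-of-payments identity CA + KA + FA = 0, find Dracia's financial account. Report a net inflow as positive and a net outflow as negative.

Goods balance = 3601.5 - 4427.0 = -825.5
Services balance = 788.6 - 3145.0 = -2356.4
Trade balance (goods + services) = -825.5 + (-2356.4) = -3181.9
Net primary income = 638.8
Net secondary income = 233.9
Current account = -3181.9 + 638.8 + 233.9 = -2309.2
Financial account = -(-2309.2 + 226.8) = 2082.4

2082.4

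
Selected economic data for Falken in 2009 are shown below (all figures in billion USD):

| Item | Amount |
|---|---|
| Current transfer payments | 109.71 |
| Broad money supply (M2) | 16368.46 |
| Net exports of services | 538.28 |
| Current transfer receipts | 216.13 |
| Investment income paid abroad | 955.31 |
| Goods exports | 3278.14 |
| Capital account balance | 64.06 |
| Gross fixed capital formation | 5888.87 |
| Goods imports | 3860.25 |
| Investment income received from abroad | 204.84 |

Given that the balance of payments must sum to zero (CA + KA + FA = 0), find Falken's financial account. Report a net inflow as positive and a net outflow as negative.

Goods balance = 3278.14 - 3860.25 = -582.11
Services balance = 538.28
Trade balance (goods + services) = -582.11 + 538.28 = -43.83
Net primary income = 204.84 - 955.31 = -750.47
Net secondary income = 216.13 - 109.71 = 106.42
Current account = -43.83 + (-750.47) + 106.42 = -687.88
Financial account = -(-687.88 + 64.06) = 623.82

623.82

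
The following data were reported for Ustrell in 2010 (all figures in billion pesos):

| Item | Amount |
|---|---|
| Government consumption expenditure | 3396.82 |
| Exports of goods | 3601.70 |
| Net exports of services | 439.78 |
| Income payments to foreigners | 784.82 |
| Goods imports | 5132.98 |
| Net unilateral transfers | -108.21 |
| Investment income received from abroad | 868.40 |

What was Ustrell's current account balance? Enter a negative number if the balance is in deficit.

-1116.13

Goods balance = 3601.70 - 5132.98 = -1531.28
Services balance = 439.78
Trade balance (goods + services) = -1531.28 + 439.78 = -1091.50
Net primary income = 868.40 - 784.82 = 83.58
Net secondary income = -108.21
Current account = -1091.50 + 83.58 + (-108.21) = -1116.13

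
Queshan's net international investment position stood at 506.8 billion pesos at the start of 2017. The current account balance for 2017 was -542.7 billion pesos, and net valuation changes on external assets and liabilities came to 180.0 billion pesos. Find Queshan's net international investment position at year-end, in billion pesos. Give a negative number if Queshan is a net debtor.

144.1

Change in NIIP = current account + net valuation change = -542.7 + 180.0 = -362.7
End-of-year NIIP = 506.8 + (-362.7) = 144.1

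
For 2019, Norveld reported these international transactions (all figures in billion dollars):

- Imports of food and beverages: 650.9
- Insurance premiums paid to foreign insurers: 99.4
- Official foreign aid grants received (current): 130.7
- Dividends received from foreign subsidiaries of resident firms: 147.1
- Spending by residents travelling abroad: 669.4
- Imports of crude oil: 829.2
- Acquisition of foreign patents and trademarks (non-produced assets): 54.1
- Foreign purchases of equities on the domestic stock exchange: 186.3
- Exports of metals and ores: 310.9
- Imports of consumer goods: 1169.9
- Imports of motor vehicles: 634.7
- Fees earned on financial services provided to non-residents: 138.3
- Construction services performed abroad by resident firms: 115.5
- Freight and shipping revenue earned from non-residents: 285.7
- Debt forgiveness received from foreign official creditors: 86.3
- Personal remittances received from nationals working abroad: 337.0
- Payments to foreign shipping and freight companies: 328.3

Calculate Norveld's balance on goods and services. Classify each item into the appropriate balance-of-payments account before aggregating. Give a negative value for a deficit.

Goods: -829.2 + 310.9 - 650.9 - 634.7 - 1169.9 = -2973.8
Services: 115.5 - 328.3 - 669.4 + 138.3 - 99.4 + 285.7 = -557.6
Trade balance = -2973.8 + (-557.6) = -3531.4
(Excluded from the trade balance — secondary income: official foreign aid grants received (current) 130.7, personal remittances received from nationals working abroad 337.0; primary income: dividends received from foreign subsidiaries of resident firms 147.1; capital account: acquisition of foreign patents and trademarks (non-produced assets) 54.1, debt forgiveness received from foreign official creditors 86.3; financial account: foreign purchases of equities on the domestic stock exchange 186.3.)

-3531.4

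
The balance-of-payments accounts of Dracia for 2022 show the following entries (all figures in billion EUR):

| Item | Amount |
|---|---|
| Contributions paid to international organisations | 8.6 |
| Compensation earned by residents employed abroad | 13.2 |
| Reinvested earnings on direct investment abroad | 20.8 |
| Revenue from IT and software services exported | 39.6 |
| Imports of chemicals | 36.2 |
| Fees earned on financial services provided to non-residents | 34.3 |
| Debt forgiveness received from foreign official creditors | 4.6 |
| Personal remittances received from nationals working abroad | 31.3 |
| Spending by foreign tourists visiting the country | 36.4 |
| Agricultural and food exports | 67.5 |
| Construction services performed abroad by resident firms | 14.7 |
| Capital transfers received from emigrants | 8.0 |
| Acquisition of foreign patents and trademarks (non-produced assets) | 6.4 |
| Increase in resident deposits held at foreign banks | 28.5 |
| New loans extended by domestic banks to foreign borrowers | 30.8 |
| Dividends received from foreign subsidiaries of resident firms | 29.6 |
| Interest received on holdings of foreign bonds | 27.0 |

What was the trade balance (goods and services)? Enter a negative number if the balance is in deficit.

156.3

Goods: 67.5 - 36.2 = 31.3
Services: 14.7 + 39.6 + 34.3 + 36.4 = 125.0
Trade balance = 31.3 + 125.0 = 156.3
(Excluded from the trade balance — secondary income: contributions paid to international organisations 8.6, personal remittances received from nationals working abroad 31.3; primary income: compensation earned by residents employed abroad 13.2, reinvested earnings on direct investment abroad 20.8, dividends received from foreign subsidiaries of resident firms 29.6, interest received on holdings of foreign bonds 27.0; capital account: debt forgiveness received from foreign official creditors 4.6, capital transfers received from emigrants 8.0, acquisition of foreign patents and trademarks (non-produced assets) 6.4; financial account: increase in resident deposits held at foreign banks 28.5, new loans extended by domestic banks to foreign borrowers 30.8.)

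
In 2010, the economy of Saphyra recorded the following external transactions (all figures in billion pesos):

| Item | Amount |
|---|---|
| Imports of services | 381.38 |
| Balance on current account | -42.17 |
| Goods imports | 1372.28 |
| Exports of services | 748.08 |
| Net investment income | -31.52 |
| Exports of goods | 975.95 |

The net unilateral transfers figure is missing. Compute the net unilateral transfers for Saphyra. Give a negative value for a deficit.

Current account = goods balance + services balance + net primary income + net secondary income
Sum of the known components = -61.15
Net unilateral transfers = CA - (known components) = -42.17 - (-61.15) = 18.98

18.98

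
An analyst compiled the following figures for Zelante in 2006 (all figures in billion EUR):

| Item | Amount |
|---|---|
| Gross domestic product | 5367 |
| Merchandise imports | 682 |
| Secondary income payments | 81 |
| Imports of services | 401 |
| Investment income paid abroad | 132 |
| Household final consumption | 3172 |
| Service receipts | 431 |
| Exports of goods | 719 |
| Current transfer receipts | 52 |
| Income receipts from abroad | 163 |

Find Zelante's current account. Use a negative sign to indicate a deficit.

69

Goods balance = 719 - 682 = 37
Services balance = 431 - 401 = 30
Trade balance (goods + services) = 37 + 30 = 67
Net primary income = 163 - 132 = 31
Net secondary income = 52 - 81 = -29
Current account = 67 + 31 + (-29) = 69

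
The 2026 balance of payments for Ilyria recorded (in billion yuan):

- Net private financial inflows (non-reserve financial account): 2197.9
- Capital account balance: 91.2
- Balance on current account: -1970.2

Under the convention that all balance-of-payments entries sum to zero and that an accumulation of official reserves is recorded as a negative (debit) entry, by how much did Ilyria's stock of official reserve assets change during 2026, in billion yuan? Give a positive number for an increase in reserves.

Official reserve transactions balance = -((-1970.2) + 91.2 + 2197.9) = -318.9
An accumulation of reserves is recorded as a debit (negative entry), so the change in the stock of reserves is the negative of that balance.
Change in official reserves = -(-318.9) = 318.9

318.9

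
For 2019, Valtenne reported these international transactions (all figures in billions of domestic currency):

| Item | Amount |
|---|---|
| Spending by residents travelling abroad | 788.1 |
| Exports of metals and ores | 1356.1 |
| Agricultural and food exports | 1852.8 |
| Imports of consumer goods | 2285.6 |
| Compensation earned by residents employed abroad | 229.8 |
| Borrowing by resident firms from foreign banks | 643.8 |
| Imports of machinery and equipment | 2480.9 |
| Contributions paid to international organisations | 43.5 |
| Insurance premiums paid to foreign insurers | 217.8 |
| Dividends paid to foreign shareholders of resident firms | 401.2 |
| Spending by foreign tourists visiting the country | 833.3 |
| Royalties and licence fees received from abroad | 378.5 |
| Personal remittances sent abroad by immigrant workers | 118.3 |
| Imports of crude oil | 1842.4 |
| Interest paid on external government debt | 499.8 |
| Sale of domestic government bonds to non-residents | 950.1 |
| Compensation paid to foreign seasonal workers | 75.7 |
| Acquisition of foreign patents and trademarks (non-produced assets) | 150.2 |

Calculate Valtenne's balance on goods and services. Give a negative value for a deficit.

Goods: -2285.6 - 2480.9 + 1356.1 + 1852.8 - 1842.4 = -3400.0
Services: 833.3 - 217.8 + 378.5 - 788.1 = 205.9
Trade balance = -3400.0 + 205.9 = -3194.1
(Excluded from the trade balance — primary income: compensation earned by residents employed abroad 229.8, dividends paid to foreign shareholders of resident firms 401.2, interest paid on external government debt 499.8, compensation paid to foreign seasonal workers 75.7; financial account: borrowing by resident firms from foreign banks 643.8, sale of domestic government bonds to non-residents 950.1; secondary income: contributions paid to international organisations 43.5, personal remittances sent abroad by immigrant workers 118.3; capital account: acquisition of foreign patents and trademarks (non-produced assets) 150.2.)

-3194.1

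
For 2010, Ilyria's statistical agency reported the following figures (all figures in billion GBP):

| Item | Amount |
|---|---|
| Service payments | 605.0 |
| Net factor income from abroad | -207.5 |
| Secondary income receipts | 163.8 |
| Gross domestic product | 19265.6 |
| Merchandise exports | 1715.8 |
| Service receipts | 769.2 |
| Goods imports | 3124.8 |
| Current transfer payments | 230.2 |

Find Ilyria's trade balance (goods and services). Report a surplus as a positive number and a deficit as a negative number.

Goods balance = 1715.8 - 3124.8 = -1409.0
Services balance = 769.2 - 605.0 = 164.2
Trade balance (goods + services) = -1409.0 + 164.2 = -1244.8

-1244.8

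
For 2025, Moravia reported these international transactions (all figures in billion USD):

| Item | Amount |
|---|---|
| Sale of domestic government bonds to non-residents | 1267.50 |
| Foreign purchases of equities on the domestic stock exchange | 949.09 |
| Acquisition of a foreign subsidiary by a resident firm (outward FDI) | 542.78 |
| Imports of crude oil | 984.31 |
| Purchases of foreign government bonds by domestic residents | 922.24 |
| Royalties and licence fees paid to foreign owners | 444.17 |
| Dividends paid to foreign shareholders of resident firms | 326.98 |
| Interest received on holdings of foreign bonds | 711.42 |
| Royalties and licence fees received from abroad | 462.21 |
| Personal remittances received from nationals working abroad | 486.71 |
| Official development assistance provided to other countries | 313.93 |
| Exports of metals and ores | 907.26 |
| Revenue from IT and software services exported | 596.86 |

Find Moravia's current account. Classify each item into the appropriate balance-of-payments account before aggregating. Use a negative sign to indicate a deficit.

Goods: -984.31 + 907.26 = -77.05
Services: 462.21 + 596.86 - 444.17 = 614.90
Primary income: 711.42 - 326.98 = 384.44
Secondary income: 486.71 - 313.93 = 172.78
Current account = (-77.05) + 614.90 + 384.44 + 172.78 = 1095.07
(Excluded from the current account — financial account: sale of domestic government bonds to non-residents 1267.50, foreign purchases of equities on the domestic stock exchange 949.09, acquisition of a foreign subsidiary by a resident firm (outward FDI) 542.78, purchases of foreign government bonds by domestic residents 922.24.)

1095.07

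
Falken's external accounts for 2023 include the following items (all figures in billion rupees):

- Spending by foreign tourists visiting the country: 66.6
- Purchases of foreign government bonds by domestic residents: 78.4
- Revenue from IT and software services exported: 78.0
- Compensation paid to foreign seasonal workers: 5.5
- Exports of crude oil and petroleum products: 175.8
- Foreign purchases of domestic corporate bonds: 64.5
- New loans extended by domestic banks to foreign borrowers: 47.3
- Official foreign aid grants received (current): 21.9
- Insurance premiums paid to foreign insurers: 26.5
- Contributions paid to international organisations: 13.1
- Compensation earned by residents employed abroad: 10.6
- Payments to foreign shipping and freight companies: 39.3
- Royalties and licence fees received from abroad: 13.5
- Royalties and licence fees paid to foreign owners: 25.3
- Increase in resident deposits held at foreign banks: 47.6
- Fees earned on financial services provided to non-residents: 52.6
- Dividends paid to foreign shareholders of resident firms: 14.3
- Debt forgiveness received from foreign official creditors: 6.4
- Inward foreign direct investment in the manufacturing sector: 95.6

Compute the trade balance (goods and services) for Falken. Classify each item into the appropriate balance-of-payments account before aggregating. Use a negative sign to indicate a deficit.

295.4

Goods: 175.8
Services: 66.6 - 25.3 - 39.3 + 13.5 + 52.6 + 78.0 - 26.5 = 119.6
Trade balance = 175.8 + 119.6 = 295.4
(Excluded from the trade balance — financial account: purchases of foreign government bonds by domestic residents 78.4, foreign purchases of domestic corporate bonds 64.5, new loans extended by domestic banks to foreign borrowers 47.3, increase in resident deposits held at foreign banks 47.6, inward foreign direct investment in the manufacturing sector 95.6; primary income: compensation paid to foreign seasonal workers 5.5, compensation earned by residents employed abroad 10.6, dividends paid to foreign shareholders of resident firms 14.3; secondary income: official foreign aid grants received (current) 21.9, contributions paid to international organisations 13.1; capital account: debt forgiveness received from foreign official creditors 6.4.)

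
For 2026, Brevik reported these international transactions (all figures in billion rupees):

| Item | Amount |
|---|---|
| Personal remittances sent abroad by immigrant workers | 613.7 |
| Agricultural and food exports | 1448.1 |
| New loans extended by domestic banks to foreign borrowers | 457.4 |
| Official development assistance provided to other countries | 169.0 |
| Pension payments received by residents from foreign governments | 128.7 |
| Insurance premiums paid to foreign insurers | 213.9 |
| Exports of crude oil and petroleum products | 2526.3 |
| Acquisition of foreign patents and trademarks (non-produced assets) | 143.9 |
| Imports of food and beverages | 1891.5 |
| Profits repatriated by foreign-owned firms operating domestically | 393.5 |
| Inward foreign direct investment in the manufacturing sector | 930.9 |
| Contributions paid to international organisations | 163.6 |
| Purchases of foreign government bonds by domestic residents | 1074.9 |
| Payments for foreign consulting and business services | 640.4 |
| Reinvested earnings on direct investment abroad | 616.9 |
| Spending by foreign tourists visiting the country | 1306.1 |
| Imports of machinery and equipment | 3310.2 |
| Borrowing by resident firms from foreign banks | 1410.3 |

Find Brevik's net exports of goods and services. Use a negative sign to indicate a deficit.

Goods: 1448.1 + 2526.3 - 1891.5 - 3310.2 = -1227.3
Services: 1306.1 - 640.4 - 213.9 = 451.8
Trade balance = -1227.3 + 451.8 = -775.5
(Excluded from the trade balance — secondary income: personal remittances sent abroad by immigrant workers 613.7, official development assistance provided to other countries 169.0, pension payments received by residents from foreign governments 128.7, contributions paid to international organisations 163.6; financial account: new loans extended by domestic banks to foreign borrowers 457.4, inward foreign direct investment in the manufacturing sector 930.9, purchases of foreign government bonds by domestic residents 1074.9, borrowing by resident firms from foreign banks 1410.3; capital account: acquisition of foreign patents and trademarks (non-produced assets) 143.9; primary income: profits repatriated by foreign-owned firms operating domestically 393.5, reinvested earnings on direct investment abroad 616.9.)

-775.5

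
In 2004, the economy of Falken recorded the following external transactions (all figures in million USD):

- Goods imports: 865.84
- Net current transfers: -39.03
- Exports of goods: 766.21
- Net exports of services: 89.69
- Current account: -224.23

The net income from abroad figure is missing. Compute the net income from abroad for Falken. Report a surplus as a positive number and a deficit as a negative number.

-175.26

Current account = goods balance + services balance + net primary income + net secondary income
Sum of the known components = -48.97
Net income from abroad = CA - (known components) = -224.23 - (-48.97) = -175.26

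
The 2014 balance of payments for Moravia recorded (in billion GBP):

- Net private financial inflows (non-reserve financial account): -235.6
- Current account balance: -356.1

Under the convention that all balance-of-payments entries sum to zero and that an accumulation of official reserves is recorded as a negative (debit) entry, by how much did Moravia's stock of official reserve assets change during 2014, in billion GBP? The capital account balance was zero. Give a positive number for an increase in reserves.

Official reserve transactions balance = -((-356.1) + (-235.6)) = 591.7
An accumulation of reserves is recorded as a debit (negative entry), so the change in the stock of reserves is the negative of that balance.
Change in official reserves = -(591.7) = -591.7

-591.7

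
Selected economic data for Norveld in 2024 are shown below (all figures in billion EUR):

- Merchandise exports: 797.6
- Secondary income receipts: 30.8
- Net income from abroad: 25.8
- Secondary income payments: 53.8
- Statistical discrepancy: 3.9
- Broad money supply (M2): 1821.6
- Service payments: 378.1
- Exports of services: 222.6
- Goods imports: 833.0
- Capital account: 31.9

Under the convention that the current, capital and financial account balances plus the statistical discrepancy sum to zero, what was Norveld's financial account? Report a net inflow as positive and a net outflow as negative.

Goods balance = 797.6 - 833.0 = -35.4
Services balance = 222.6 - 378.1 = -155.5
Trade balance (goods + services) = -35.4 + (-155.5) = -190.9
Net primary income = 25.8
Net secondary income = 30.8 - 53.8 = -23.0
Current account = -190.9 + 25.8 + (-23.0) = -188.1
Financial account = -(-188.1 + 31.9 + 3.9) = 152.3

152.3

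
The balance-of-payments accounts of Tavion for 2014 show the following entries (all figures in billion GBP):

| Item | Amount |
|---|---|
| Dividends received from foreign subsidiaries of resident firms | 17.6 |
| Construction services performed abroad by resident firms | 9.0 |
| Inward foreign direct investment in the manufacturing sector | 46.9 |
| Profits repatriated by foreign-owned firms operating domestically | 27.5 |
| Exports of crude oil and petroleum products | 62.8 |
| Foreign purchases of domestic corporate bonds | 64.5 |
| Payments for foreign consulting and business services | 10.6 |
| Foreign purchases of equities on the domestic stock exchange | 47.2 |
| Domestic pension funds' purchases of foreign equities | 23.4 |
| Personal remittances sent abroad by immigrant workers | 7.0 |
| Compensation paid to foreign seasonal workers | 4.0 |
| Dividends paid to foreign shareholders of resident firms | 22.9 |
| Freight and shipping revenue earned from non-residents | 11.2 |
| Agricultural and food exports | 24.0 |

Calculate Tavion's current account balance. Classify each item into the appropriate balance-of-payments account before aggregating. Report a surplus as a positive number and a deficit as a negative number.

Goods: 62.8 + 24.0 = 86.8
Services: 9.0 - 10.6 + 11.2 = 9.6
Primary income: 17.6 - 4.0 - 22.9 - 27.5 = -36.8
Secondary income: -7.0
Current account = 86.8 + 9.6 + (-36.8) + (-7.0) = 52.6
(Excluded from the current account — financial account: inward foreign direct investment in the manufacturing sector 46.9, foreign purchases of domestic corporate bonds 64.5, foreign purchases of equities on the domestic stock exchange 47.2, domestic pension funds' purchases of foreign equities 23.4.)

52.6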